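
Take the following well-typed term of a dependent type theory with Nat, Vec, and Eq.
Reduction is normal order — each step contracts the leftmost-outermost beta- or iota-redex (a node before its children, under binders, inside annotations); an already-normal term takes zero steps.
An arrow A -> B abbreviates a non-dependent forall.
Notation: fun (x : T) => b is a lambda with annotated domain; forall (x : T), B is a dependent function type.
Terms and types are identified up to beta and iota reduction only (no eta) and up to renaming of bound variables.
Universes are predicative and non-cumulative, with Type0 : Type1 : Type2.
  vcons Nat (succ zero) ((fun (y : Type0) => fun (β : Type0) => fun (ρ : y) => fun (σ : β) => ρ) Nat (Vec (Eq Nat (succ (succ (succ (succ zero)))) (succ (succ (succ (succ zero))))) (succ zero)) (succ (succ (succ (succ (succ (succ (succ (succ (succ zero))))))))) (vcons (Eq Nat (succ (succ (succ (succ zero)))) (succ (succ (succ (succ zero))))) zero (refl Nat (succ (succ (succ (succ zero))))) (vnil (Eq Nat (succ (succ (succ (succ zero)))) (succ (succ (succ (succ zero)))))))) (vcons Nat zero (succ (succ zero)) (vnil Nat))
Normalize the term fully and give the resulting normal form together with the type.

normal form:
  vcons Nat (succ zero) (succ (succ (succ (succ (succ (succ (succ (succ (succ zero))))))))) (vcons Nat zero (succ (succ zero)) (vnil Nat))
the term's type:
  Vec Nat (succ (succ zero))


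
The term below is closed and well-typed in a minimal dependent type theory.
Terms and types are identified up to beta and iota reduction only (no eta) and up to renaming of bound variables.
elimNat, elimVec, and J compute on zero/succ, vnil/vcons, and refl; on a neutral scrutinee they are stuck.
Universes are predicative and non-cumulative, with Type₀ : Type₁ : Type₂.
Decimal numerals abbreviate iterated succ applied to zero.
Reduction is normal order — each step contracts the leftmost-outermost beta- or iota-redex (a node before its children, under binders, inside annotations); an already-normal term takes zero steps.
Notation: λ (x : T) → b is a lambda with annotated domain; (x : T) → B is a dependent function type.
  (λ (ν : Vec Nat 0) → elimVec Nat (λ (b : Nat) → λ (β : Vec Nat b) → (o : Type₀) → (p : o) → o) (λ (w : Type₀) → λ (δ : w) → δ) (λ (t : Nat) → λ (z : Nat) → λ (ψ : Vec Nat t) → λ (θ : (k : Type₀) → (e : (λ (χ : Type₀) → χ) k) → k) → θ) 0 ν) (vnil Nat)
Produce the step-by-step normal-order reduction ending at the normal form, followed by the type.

normal-order reduction sequence:
  (λ (ν : Vec Nat 0) → elimVec Nat (λ (b : Nat) → λ (β : Vec Nat b) → (o : Type₀) → (p : o) → o) (λ (w : Type₀) → λ (δ : w) → δ) (λ (t : Nat) → λ (z : Nat) → λ (ψ : Vec Nat t) → λ (θ : (k : Type₀) → (e : (λ (χ : Type₀) → χ) k) → k) → θ) 0 ν) (vnil Nat)
  ~> elimVec Nat (λ (ν : Nat) → λ (b : Vec Nat ν) → (β : Type₀) → (o : β) → β) (λ (p : Type₀) → λ (w : p) → w) (λ (δ : Nat) → λ (t : Nat) → λ (z : Vec Nat δ) → λ (ψ : (θ : Type₀) → (k : (λ (e : Type₀) → e) θ) → θ) → ψ) 0 (vnil Nat)
  ~> λ (ν : Type₀) → λ (b : ν) → b
the term's type:
  (ν : Type₀) → (b : ν) → ν


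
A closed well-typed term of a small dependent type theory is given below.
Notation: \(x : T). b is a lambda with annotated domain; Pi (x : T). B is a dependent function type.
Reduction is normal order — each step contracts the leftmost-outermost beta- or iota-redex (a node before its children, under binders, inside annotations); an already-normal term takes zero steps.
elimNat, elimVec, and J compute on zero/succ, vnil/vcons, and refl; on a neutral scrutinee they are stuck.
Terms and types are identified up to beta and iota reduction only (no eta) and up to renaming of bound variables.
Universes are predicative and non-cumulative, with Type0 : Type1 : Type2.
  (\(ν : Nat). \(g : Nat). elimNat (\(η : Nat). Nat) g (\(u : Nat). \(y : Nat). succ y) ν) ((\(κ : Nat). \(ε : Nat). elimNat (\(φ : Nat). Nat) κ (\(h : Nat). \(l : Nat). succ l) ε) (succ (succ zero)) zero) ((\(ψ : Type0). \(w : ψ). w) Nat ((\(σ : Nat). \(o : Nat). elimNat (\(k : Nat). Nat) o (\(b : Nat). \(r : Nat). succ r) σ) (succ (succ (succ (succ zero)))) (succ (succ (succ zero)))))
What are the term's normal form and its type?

normal form:
  succ (succ (succ (succ (succ (succ (succ (succ (succ zero))))))))
type:
  Nat


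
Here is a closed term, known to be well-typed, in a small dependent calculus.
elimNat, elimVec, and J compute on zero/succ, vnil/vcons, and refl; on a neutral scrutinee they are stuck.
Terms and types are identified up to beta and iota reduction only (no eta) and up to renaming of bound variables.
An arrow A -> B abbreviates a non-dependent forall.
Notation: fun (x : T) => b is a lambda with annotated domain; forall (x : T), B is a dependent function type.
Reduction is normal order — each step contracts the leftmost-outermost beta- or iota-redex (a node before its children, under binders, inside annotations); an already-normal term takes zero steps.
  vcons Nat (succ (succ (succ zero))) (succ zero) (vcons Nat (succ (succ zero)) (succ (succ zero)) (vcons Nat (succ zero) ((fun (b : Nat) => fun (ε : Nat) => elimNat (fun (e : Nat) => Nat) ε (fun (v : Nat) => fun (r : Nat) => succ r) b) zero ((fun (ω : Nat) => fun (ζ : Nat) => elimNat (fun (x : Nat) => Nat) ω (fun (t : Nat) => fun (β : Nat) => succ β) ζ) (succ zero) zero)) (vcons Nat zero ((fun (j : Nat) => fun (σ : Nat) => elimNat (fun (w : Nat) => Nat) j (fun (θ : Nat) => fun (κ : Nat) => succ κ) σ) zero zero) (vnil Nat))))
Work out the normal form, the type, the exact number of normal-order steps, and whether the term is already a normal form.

resulting normal form:
  vcons Nat (succ (succ (succ zero))) (succ zero) (vcons Nat (succ (succ zero)) (succ (succ zero)) (vcons Nat (succ zero) (succ zero) (vcons Nat zero zero (vnil Nat))))
inferred type:
  Vec Nat (succ (succ (succ (succ zero))))
steps to reach normal form (normal order): 9
term was already normal: no
first redex: a beta-redex


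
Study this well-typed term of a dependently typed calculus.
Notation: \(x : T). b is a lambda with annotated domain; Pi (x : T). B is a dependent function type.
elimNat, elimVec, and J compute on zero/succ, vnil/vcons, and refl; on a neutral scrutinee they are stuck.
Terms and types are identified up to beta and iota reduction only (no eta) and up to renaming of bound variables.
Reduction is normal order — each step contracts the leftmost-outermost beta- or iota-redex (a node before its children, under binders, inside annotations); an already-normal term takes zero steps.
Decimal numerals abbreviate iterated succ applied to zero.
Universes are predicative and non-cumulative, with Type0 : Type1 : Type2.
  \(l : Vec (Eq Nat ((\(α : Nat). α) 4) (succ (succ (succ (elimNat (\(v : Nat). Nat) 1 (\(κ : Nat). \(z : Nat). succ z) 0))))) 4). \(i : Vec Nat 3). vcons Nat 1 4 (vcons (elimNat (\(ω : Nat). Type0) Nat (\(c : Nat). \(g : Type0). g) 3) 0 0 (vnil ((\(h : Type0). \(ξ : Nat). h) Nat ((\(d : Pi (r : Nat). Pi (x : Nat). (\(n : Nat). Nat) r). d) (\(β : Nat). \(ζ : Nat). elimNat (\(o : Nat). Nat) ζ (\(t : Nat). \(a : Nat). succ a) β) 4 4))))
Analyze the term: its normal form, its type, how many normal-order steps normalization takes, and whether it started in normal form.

reduced normal form:
  \(l : Vec (Eq Nat 4 4) 4). \(α : Vec Nat 3). vcons Nat 1 4 (vcons Nat 0 0 (vnil Nat))
inferred type:
  Pi (l : Vec (Eq Nat 4 4) 4). Pi (α : Vec Nat 3). Vec Nat 2
steps to reach normal form (normal order): 14
started in normal form: no
first redex: a beta-redex


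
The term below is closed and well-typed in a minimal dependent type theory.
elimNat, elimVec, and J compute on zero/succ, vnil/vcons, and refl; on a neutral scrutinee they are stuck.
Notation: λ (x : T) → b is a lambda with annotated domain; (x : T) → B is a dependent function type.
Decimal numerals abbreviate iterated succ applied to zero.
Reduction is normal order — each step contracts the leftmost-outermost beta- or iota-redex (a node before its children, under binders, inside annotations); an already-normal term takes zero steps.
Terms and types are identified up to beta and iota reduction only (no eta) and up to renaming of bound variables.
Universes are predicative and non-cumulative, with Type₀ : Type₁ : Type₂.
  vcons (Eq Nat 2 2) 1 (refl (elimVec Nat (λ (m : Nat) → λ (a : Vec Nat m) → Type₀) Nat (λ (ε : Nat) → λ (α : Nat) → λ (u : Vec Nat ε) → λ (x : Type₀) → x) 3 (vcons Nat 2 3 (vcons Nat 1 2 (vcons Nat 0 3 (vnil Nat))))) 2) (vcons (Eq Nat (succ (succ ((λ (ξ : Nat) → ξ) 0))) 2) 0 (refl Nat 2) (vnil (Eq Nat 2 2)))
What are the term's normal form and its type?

reduced normal form:
  vcons (Eq Nat 2 2) 1 (refl Nat 2) (vcons (Eq Nat 2 2) 0 (refl Nat 2) (vnil (Eq Nat 2 2)))
inferred type:
  Vec (Eq Nat 2 2) 2


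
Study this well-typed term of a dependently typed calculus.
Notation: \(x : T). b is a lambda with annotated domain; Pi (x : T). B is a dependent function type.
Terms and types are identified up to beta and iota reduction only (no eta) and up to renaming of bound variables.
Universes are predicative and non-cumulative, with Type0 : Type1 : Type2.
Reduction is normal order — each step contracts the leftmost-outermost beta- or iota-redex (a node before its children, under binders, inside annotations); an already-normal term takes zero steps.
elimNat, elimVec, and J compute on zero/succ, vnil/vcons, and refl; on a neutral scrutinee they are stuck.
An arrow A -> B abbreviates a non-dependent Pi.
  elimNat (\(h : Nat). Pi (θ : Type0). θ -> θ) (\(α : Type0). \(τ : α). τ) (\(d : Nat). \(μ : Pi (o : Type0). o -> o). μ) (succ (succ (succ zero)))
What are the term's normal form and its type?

resulting normal form:
  \(h : Type0). \(θ : h). θ
inferred type:
  Pi (h : Type0). h -> h
observation: contracting an elimNat iota-redex first, the term normalizes in 10 steps.


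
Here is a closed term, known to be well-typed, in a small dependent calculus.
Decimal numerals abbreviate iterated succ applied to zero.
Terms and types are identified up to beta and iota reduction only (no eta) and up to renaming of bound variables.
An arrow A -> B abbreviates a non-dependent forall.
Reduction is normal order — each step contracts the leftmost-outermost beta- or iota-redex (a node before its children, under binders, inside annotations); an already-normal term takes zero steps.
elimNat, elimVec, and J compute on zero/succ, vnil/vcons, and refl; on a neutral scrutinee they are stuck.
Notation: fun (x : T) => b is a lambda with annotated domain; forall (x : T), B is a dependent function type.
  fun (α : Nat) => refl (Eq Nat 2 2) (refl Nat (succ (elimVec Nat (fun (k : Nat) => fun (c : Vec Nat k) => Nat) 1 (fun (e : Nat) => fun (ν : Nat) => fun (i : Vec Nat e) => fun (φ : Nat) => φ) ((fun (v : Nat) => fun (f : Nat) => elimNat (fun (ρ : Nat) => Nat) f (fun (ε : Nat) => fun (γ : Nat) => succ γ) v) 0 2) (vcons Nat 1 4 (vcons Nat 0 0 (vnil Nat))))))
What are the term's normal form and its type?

resulting normal form:
  fun (α : Nat) => refl (Eq Nat 2 2) (refl Nat 2)
type:
  Nat -> Eq (Eq Nat 2 2) (refl Nat 2) (refl Nat 2)


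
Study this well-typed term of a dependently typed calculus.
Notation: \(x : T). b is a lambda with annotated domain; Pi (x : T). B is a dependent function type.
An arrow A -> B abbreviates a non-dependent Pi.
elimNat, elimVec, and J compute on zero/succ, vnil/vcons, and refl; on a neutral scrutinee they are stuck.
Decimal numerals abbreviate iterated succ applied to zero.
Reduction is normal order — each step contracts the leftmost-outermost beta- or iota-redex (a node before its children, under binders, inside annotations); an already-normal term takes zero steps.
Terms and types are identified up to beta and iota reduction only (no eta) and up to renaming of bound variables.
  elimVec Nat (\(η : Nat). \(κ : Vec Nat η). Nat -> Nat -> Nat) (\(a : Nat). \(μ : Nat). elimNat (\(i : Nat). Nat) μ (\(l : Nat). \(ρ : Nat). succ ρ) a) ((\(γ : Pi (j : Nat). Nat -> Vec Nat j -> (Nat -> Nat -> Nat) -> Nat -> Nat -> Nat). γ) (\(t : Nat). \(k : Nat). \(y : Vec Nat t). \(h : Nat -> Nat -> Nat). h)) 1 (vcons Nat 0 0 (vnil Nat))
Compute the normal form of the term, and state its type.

resulting normal form:
  \(η : Nat). \(κ : Nat). elimNat (\(a : Nat). Nat) κ (\(μ : Nat). \(i : Nat). succ i) η
inferred type:
  Nat -> Nat -> Nat
observation: normalization takes exactly 7 steps under the normal-order strategy.


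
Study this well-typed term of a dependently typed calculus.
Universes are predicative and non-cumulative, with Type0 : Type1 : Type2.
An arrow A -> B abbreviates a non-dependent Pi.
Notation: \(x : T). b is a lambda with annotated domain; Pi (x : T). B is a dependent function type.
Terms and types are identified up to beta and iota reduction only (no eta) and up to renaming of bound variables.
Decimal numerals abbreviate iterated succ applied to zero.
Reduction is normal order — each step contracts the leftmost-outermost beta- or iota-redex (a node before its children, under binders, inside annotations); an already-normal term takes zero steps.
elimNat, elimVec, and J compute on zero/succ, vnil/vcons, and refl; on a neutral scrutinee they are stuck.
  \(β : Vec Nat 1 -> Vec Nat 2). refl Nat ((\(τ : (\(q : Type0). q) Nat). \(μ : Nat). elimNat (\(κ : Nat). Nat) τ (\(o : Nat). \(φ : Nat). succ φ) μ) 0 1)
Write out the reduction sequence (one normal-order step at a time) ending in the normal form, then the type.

reduction (normal order):
  \(β : Vec Nat 1 -> Vec Nat 2). refl Nat ((\(τ : (\(q : Type0). q) Nat). \(μ : Nat). elimNat (\(κ : Nat). Nat) τ (\(o : Nat). \(φ : Nat). succ φ) μ) 0 1)
  ~> \(β : Vec Nat 1 -> Vec Nat 2). refl Nat ((\(τ : Nat). elimNat (\(q : Nat). Nat) 0 (\(μ : Nat). \(κ : Nat). succ κ) τ) 1)
  ~> \(β : Vec Nat 1 -> Vec Nat 2). refl Nat (elimNat (\(τ : Nat). Nat) 0 (\(q : Nat). \(μ : Nat). succ μ) 1)
  ~> \(β : Vec Nat 1 -> Vec Nat 2). refl Nat ((\(τ : Nat). \(q : Nat). succ q) 0 (elimNat (\(μ : Nat). Nat) 0 (\(κ : Nat). \(o : Nat). succ o) 0))
  ~> \(β : Vec Nat 1 -> Vec Nat 2). refl Nat ((\(τ : Nat). succ τ) (elimNat (\(q : Nat). Nat) 0 (\(μ : Nat). \(κ : Nat). succ κ) 0))
  ~> \(β : Vec Nat 1 -> Vec Nat 2). refl Nat (succ (elimNat (\(τ : Nat). Nat) 0 (\(q : Nat). \(μ : Nat). succ μ) 0))
  ~> \(β : Vec Nat 1 -> Vec Nat 2). refl Nat 1
the term's type:
  (Vec Nat 1 -> Vec Nat 2) -> Eq Nat 1 1


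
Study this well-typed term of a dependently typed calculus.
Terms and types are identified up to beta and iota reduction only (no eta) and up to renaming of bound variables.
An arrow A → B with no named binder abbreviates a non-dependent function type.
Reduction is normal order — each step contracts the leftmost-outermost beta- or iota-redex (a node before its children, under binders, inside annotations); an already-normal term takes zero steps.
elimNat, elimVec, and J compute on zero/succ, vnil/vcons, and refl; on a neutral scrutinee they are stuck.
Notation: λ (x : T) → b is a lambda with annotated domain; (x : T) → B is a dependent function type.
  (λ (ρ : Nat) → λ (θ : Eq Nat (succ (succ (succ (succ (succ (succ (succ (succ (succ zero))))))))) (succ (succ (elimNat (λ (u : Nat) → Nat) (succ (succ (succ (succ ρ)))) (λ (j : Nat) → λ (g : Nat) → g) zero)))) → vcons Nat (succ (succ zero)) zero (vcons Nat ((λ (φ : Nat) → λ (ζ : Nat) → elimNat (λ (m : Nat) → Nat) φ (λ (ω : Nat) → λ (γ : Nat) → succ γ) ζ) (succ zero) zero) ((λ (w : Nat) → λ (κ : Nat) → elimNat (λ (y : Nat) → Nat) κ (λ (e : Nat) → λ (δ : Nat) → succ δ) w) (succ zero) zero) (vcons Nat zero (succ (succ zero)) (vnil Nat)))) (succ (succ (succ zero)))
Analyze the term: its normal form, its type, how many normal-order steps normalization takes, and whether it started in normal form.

reduced normal form:
  λ (ρ : Eq Nat (succ (succ (succ (succ (succ (succ (succ (succ (succ zero))))))))) (succ (succ (succ (succ (succ (succ (succ (succ (succ zero)))))))))) → vcons Nat (succ (succ zero)) zero (vcons Nat (succ zero) (succ zero) (vcons Nat zero (succ (succ zero)) (vnil Nat)))
the term's type:
  Eq Nat (succ (succ (succ (succ (succ (succ (succ (succ (succ zero))))))))) (succ (succ (succ (succ (succ (succ (succ (succ (succ zero))))))))) → Vec Nat (succ (succ (succ zero)))
reduction steps (normal order): 11
already normal: no
first redex: a beta-redex


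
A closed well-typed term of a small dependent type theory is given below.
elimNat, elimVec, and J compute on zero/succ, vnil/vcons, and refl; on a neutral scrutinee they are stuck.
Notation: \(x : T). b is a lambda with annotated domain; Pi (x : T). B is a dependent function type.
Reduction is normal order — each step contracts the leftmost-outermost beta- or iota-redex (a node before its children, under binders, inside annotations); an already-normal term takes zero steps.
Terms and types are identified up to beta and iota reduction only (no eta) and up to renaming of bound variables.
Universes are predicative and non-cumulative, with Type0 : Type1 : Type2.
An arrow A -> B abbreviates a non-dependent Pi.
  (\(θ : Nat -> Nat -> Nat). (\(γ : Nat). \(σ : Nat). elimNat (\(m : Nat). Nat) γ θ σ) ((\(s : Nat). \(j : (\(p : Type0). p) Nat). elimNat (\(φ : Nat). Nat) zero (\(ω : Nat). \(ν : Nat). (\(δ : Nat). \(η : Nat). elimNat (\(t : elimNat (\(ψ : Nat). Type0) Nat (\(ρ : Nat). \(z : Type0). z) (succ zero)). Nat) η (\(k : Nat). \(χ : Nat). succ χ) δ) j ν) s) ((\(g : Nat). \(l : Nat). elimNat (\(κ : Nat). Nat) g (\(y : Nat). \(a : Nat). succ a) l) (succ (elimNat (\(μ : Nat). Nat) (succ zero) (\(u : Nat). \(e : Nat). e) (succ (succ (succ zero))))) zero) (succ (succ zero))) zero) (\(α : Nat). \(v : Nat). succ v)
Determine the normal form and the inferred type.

normal form:
  succ (succ (succ (succ zero)))
inferred type:
  Nat
observation: normalization takes exactly 35 steps under the normal-order strategy.


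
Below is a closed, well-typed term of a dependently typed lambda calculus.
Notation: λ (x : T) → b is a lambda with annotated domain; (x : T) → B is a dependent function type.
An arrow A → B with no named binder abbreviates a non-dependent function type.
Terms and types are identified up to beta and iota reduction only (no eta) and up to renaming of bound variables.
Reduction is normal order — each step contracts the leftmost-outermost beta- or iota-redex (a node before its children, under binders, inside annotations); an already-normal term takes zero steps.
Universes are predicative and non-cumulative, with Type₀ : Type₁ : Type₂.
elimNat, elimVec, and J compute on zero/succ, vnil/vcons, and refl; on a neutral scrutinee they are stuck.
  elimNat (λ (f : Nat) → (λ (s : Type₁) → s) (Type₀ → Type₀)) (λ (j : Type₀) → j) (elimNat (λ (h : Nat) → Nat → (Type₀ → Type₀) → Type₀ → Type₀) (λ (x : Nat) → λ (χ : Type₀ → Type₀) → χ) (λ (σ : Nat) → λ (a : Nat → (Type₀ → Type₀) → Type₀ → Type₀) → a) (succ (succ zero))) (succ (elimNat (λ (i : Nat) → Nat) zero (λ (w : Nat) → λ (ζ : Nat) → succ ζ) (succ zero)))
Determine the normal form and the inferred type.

normal form:
  λ (f : Type₀) → f
inferred type:
  Type₀ → Type₀
observation: the term reaches its normal form after 26 normal-order steps.


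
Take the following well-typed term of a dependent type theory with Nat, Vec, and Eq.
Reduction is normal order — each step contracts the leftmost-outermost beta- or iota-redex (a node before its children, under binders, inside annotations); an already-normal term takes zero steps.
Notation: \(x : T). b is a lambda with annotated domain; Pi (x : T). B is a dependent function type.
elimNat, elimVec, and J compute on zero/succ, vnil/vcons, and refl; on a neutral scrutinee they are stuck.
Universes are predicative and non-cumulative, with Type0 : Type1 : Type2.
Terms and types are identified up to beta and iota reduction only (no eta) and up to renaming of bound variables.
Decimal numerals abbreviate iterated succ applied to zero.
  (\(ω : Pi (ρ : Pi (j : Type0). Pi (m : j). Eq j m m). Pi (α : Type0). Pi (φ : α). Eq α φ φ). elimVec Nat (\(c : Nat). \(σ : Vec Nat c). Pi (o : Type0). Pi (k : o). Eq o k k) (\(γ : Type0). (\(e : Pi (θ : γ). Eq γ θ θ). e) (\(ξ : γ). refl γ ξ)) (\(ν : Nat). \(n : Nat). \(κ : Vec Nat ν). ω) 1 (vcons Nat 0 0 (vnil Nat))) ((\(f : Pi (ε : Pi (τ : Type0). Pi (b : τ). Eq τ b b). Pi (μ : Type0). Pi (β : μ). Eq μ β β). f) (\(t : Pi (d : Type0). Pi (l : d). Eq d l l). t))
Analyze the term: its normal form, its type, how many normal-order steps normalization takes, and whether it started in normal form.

reduced normal form:
  \(ω : Type0). \(ρ : ω). refl ω ρ
type:
  Pi (ω : Type0). Pi (ρ : ω). Eq ω ρ ρ
normal-order step count: 9
already normal: no
first contracted redex: a beta-redex


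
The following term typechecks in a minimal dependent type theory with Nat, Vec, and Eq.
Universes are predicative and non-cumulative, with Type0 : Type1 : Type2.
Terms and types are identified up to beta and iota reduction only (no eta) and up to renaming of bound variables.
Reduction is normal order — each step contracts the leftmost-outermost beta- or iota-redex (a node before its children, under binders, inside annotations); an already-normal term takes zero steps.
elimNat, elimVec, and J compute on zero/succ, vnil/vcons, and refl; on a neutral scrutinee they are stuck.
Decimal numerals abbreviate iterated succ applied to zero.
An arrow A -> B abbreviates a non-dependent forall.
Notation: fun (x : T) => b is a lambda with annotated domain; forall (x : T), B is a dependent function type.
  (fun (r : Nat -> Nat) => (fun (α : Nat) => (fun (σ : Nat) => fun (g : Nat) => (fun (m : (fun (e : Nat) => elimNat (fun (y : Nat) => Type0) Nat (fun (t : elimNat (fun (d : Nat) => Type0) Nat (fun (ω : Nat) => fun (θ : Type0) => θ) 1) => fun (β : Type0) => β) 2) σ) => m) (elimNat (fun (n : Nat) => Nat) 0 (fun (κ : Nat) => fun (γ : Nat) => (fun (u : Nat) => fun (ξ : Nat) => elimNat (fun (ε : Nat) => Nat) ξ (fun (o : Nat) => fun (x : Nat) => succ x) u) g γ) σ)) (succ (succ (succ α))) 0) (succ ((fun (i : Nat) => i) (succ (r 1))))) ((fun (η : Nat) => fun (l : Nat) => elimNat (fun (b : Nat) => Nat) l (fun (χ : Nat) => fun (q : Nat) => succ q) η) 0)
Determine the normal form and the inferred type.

resulting normal form:
  0
inferred type:
  Nat


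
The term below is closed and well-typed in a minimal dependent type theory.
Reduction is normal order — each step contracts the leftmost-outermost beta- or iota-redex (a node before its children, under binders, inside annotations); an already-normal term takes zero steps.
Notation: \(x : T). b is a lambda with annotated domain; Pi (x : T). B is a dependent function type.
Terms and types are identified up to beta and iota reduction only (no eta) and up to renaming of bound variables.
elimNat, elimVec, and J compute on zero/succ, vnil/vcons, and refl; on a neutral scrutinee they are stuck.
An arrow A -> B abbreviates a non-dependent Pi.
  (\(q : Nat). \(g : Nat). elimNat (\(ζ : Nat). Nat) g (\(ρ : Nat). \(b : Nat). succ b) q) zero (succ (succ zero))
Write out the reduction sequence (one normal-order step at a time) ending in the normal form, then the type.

normal-order reduction sequence:
  (\(q : Nat). \(g : Nat). elimNat (\(ζ : Nat). Nat) g (\(ρ : Nat). \(b : Nat). succ b) q) zero (succ (succ zero))
  ~> (\(q : Nat). elimNat (\(g : Nat). Nat) q (\(ζ : Nat). \(ρ : Nat). succ ρ) zero) (succ (succ zero))
  ~> elimNat (\(q : Nat). Nat) (succ (succ zero)) (\(g : Nat). \(ζ : Nat). succ ζ) zero
  ~> succ (succ zero)
type:
  Nat


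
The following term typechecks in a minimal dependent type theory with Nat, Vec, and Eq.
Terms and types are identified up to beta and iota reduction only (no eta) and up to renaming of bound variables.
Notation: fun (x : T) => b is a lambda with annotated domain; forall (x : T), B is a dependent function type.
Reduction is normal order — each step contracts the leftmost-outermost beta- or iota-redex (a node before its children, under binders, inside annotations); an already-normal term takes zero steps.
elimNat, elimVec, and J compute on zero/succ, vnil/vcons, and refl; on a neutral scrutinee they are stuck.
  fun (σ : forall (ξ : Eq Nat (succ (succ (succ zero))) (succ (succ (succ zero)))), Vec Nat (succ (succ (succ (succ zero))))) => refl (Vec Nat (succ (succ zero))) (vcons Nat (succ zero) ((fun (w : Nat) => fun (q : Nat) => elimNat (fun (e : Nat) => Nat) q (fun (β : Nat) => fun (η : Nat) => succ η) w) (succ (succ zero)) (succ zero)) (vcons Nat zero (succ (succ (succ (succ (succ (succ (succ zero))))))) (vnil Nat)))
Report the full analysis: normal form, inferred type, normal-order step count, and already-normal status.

reduced normal form:
  fun (σ : forall (ξ : Eq Nat (succ (succ (succ zero))) (succ (succ (succ zero)))), Vec Nat (succ (succ (succ (succ zero))))) => refl (Vec Nat (succ (succ zero))) (vcons Nat (succ zero) (succ (succ (succ zero))) (vcons Nat zero (succ (succ (succ (succ (succ (succ (succ zero))))))) (vnil Nat)))
the term's type:
  forall (σ : forall (ξ : Eq Nat (succ (succ (succ zero))) (succ (succ (succ zero)))), Vec Nat (succ (succ (succ (succ zero))))), Eq (Vec Nat (succ (succ zero))) (vcons Nat (succ zero) (succ (succ (succ zero))) (vcons Nat zero (succ (succ (succ (succ (succ (succ (succ zero))))))) (vnil Nat))) (vcons Nat (succ zero) (succ (succ (succ zero))) (vcons Nat zero (succ (succ (succ (succ (succ (succ (succ zero))))))) (vnil Nat)))
steps to reach normal form (normal order): 9
already normal: no
first redex: a beta-redex


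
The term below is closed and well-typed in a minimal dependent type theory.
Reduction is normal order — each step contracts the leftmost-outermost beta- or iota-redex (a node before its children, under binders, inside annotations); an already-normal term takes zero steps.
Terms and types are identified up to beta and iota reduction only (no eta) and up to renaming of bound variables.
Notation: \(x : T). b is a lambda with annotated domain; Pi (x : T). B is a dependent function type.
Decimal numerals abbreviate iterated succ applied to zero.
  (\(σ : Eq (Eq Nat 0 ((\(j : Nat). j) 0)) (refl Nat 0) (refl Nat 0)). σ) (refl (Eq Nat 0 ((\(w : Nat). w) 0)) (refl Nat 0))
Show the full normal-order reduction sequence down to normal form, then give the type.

normal-order reduction:
  (\(σ : Eq (Eq Nat 0 ((\(j : Nat). j) 0)) (refl Nat 0) (refl Nat 0)). σ) (refl (Eq Nat 0 ((\(w : Nat). w) 0)) (refl Nat 0))
  ~> refl (Eq Nat 0 ((\(σ : Nat). σ) 0)) (refl Nat 0)
  ~> refl (Eq Nat 0 0) (refl Nat 0)
the term's type:
  Eq (Eq Nat 0 0) (refl Nat 0) (refl Nat 0)


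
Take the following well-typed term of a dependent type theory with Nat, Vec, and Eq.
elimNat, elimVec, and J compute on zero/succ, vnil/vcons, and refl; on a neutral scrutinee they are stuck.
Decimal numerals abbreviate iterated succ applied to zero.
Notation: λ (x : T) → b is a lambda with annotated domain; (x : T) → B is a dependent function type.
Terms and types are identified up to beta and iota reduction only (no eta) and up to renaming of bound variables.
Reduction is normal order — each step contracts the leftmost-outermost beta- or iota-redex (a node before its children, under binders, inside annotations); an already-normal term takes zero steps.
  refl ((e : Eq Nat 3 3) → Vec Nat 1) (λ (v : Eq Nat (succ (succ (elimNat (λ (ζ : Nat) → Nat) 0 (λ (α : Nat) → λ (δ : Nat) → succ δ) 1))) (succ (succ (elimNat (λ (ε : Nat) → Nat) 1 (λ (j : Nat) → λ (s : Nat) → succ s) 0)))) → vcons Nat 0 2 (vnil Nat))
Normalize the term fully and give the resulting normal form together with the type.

resulting normal form:
  refl ((e : Eq Nat 3 3) → Vec Nat 1) (λ (v : Eq Nat 3 3) → vcons Nat 0 2 (vnil Nat))
type:
  Eq ((e : Eq Nat 3 3) → Vec Nat 1) (λ (v : Eq Nat 3 3) → vcons Nat 0 2 (vnil Nat)) (λ (ζ : Eq Nat 3 3) → vcons Nat 0 2 (vnil Nat))
observation: the first redex contracted is an elimNat iota-redex; the normal form is reached in 5 normal-order steps.


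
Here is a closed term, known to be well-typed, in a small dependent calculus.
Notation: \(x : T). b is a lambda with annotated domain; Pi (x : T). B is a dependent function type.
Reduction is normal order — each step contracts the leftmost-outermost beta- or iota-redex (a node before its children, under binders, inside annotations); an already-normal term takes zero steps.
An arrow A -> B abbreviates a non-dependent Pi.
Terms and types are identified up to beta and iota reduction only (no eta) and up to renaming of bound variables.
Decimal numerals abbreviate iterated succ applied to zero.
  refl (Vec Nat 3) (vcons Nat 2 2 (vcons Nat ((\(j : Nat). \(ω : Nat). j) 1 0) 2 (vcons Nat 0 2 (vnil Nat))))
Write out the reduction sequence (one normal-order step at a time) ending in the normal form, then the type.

normal-order reduction sequence:
  refl (Vec Nat 3) (vcons Nat 2 2 (vcons Nat ((\(j : Nat). \(ω : Nat). j) 1 0) 2 (vcons Nat 0 2 (vnil Nat))))
  ~> refl (Vec Nat 3) (vcons Nat 2 2 (vcons Nat ((\(j : Nat). 1) 0) 2 (vcons Nat 0 2 (vnil Nat))))
  ~> refl (Vec Nat 3) (vcons Nat 2 2 (vcons Nat 1 2 (vcons Nat 0 2 (vnil Nat))))
type:
  Eq (Vec Nat 3) (vcons Nat 2 2 (vcons Nat 1 2 (vcons Nat 0 2 (vnil Nat)))) (vcons Nat 2 2 (vcons Nat 1 2 (vcons Nat 0 2 (vnil Nat))))


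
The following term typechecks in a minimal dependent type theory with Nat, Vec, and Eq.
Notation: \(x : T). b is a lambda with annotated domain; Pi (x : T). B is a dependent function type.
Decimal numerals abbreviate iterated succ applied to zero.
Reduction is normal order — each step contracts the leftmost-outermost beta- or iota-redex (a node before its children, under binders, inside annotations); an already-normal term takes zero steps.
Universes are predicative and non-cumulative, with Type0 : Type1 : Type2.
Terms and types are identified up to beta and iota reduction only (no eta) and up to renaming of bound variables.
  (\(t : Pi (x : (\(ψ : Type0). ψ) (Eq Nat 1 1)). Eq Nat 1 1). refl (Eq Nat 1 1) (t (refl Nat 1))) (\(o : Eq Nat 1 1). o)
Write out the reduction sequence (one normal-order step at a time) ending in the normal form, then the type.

normal-order reduction:
  (\(t : Pi (x : (\(ψ : Type0). ψ) (Eq Nat 1 1)). Eq Nat 1 1). refl (Eq Nat 1 1) (t (refl Nat 1))) (\(o : Eq Nat 1 1). o)
  ~> refl (Eq Nat 1 1) ((\(t : Eq Nat 1 1). t) (refl Nat 1))
  ~> refl (Eq Nat 1 1) (refl Nat 1)
type:
  Eq (Eq Nat 1 1) (refl Nat 1) (refl Nat 1)


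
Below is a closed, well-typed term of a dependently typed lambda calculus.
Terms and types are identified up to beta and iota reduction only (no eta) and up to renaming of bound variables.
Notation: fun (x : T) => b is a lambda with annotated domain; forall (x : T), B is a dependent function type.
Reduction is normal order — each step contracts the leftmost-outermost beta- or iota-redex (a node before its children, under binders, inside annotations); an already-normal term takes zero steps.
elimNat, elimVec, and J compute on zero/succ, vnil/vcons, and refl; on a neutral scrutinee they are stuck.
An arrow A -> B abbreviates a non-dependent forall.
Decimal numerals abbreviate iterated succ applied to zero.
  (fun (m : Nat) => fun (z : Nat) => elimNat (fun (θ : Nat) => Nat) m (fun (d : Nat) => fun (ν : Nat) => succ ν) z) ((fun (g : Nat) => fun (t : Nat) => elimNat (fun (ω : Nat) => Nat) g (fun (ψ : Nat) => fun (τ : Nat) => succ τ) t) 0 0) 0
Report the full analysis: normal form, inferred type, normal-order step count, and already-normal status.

resulting normal form:
  0
inferred type:
  Nat
reduction steps (normal order): 6
started in normal form: no
first contracted redex: a beta-redex


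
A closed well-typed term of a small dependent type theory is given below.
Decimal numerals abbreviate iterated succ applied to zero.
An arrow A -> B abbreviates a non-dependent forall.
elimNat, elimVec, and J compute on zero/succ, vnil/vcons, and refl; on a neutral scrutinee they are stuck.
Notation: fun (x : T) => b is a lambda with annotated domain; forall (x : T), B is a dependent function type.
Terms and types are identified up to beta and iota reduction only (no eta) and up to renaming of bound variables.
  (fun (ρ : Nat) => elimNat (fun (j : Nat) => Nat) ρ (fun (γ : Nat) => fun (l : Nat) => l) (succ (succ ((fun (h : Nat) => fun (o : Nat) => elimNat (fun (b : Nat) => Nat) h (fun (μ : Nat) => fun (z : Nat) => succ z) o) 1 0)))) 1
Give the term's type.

type:
  Nat


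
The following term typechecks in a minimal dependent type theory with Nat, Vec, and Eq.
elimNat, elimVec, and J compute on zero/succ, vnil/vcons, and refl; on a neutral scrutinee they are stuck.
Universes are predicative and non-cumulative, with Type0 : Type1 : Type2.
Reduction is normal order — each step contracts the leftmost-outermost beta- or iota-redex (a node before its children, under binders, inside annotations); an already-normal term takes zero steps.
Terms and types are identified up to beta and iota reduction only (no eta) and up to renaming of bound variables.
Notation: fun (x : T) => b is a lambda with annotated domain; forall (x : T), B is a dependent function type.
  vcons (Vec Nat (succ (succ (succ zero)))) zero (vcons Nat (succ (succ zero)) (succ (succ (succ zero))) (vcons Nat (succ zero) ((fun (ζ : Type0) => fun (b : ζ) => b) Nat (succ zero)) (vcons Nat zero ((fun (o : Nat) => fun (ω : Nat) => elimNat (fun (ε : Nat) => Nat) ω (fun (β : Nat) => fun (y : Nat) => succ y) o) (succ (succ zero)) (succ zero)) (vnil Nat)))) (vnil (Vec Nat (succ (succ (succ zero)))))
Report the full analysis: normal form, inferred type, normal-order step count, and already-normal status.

reduced normal form:
  vcons (Vec Nat (succ (succ (succ zero)))) zero (vcons Nat (succ (succ zero)) (succ (succ (succ zero))) (vcons Nat (succ zero) (succ zero) (vcons Nat zero (succ (succ (succ zero))) (vnil Nat)))) (vnil (Vec Nat (succ (succ (succ zero)))))
inferred type:
  Vec (Vec Nat (succ (succ (succ zero)))) (succ zero)
steps to reach normal form (normal order): 11
term was already normal: no
first redex: a beta-redex


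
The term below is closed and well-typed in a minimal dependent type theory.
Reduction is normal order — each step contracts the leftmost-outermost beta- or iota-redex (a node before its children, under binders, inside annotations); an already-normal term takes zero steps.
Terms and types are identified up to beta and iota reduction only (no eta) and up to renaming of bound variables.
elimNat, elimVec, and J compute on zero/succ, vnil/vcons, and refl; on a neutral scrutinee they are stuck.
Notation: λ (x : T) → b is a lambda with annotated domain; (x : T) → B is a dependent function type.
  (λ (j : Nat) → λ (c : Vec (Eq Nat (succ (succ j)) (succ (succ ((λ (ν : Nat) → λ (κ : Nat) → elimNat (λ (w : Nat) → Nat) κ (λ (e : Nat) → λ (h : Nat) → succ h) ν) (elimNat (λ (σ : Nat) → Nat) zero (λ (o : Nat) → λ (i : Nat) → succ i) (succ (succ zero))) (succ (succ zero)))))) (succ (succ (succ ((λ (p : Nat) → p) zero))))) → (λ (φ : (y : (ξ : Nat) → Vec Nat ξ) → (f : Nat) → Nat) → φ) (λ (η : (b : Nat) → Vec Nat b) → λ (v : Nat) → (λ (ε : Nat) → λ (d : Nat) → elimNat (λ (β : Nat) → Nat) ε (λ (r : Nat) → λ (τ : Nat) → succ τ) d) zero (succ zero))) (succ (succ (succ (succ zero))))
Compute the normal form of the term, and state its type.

normal form:
  λ (j : Vec (Eq Nat (succ (succ (succ (succ (succ (succ zero)))))) (succ (succ (succ (succ (succ (succ zero))))))) (succ (succ (succ zero)))) → λ (c : (ν : Nat) → Vec Nat ν) → λ (κ : Nat) → succ zero
the term's type:
  (j : Vec (Eq Nat (succ (succ (succ (succ (succ (succ zero)))))) (succ (succ (succ (succ (succ (succ zero))))))) (succ (succ (succ zero)))) → (c : (ν : Nat) → Vec Nat ν) → (κ : Nat) → Nat
observation: the term reaches its normal form after 25 normal-order steps.


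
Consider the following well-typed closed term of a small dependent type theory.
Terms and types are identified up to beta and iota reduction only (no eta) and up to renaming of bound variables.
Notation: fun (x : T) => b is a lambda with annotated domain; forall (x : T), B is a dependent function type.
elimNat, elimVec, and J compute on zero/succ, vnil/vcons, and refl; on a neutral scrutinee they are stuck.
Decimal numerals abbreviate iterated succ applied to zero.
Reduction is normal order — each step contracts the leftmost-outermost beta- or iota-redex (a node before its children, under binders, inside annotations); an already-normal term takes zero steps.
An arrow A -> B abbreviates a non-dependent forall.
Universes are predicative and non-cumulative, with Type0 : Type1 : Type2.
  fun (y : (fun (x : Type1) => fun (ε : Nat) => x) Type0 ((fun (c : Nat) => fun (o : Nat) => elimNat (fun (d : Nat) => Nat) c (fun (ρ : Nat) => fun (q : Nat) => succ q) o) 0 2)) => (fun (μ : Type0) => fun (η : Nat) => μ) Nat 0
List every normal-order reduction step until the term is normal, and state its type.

normal-order reduction:
  fun (y : (fun (x : Type1) => fun (ε : Nat) => x) Type0 ((fun (c : Nat) => fun (o : Nat) => elimNat (fun (d : Nat) => Nat) c (fun (ρ : Nat) => fun (q : Nat) => succ q) o) 0 2)) => (fun (μ : Type0) => fun (η : Nat) => μ) Nat 0
  ~> fun (y : (fun (x : Nat) => Type0) ((fun (ε : Nat) => fun (c : Nat) => elimNat (fun (o : Nat) => Nat) ε (fun (d : Nat) => fun (ρ : Nat) => succ ρ) c) 0 2)) => (fun (q : Type0) => fun (μ : Nat) => q) Nat 0
  ~> fun (y : Type0) => (fun (x : Type0) => fun (ε : Nat) => x) Nat 0
  ~> fun (y : Type0) => (fun (x : Nat) => Nat) 0
  ~> fun (y : Type0) => Nat
inferred type:
  Type0 -> Type0


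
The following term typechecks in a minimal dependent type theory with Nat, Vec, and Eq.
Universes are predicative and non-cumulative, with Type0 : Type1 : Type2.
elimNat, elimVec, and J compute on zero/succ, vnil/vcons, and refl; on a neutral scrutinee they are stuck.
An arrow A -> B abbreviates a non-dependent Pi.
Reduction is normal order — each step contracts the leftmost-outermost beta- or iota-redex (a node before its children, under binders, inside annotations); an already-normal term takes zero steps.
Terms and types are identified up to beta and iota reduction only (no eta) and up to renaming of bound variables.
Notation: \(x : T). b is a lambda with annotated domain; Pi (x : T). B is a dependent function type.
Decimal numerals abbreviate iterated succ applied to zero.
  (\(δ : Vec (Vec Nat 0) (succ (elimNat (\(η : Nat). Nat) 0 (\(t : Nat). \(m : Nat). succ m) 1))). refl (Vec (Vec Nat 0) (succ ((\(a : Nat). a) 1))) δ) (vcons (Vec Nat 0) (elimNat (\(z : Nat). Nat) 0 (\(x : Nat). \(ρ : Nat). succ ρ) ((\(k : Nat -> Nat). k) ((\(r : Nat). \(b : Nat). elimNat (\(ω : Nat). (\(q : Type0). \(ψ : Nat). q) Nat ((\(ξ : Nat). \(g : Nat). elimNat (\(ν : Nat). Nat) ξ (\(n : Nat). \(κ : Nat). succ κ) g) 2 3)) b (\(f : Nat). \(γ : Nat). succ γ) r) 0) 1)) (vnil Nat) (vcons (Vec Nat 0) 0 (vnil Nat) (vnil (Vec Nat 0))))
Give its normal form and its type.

normal form:
  refl (Vec (Vec Nat 0) 2) (vcons (Vec Nat 0) 1 (vnil Nat) (vcons (Vec Nat 0) 0 (vnil Nat) (vnil (Vec Nat 0))))
type:
  Eq (Vec (Vec Nat 0) 2) (vcons (Vec Nat 0) 1 (vnil Nat) (vcons (Vec Nat 0) 0 (vnil Nat) (vnil (Vec Nat 0)))) (vcons (Vec Nat 0) 1 (vnil Nat) (vcons (Vec Nat 0) 0 (vnil Nat) (vnil (Vec Nat 0))))


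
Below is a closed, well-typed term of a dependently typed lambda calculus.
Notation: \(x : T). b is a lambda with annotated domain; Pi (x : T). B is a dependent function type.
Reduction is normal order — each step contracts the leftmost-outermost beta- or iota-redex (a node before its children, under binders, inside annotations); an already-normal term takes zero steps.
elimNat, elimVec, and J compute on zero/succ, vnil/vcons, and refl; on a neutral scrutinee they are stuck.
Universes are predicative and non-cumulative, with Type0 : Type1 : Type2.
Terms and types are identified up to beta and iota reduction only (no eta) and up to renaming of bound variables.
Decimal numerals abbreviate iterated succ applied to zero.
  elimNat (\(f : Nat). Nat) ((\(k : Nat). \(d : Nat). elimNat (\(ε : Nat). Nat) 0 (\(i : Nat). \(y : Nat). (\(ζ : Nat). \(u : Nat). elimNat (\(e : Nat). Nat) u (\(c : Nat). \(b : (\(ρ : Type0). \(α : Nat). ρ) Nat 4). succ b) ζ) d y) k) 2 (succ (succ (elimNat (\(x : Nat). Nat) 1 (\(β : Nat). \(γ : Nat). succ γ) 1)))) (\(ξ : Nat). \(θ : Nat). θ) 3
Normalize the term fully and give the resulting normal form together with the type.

resulting normal form:
  8
the term's type:
  Nat
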